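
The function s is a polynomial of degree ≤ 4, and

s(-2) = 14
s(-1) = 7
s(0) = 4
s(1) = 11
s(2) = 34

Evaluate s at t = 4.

First differences: -7, -3, 7, 23. Second differences: 4, 10, 16. Third differences: 6, 6.
Level-3 differences are constant, so s has degree 3.
Fitting a degree-3 polynomial gives s(t) = t³ + 5t² + t + 4.
Then s(4) = 152.

152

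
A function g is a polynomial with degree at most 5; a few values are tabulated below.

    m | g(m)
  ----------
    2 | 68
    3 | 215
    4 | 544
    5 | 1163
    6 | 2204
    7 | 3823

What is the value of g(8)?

First differences: 147, 329, 619, 1041, 1619. Second differences: 182, 290, 422, 578. Third differences: 108, 132, 156. Fourth differences: 24, 24.
Level-4 differences are constant, so g has degree 4.
Fitting a degree-4 polynomial gives g(m) = m^4 + 4m³ + 6m + 8.
Then g(8) = 6200.

6200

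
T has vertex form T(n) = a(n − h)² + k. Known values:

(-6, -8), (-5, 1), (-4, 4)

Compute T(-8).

-44

First differences 9, 3; second difference -6 = 2a, so a = -3.
Expanding, the n-coefficient is −2ah = 6h; matching it to the data gives h = -4, and then k = 4.
So T(n) = -3(n + 4)² + 4.
T(-8) = -3·(-4)² + 4 = -44.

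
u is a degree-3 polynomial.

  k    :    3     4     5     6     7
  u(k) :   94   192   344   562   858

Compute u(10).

Write u(k) = ak³ + bk² + ck + d; the 5 given values yield a linear system in the 4 coefficients.
Solving, u(k) = 2k³ + 3k² + 3k + 4.
Then u(10) = 2334.

2334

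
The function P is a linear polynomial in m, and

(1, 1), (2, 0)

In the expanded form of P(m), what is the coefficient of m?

Write P(m) = am + b; the 2 given values yield a linear system in the 2 coefficients.
Solving, P(m) = -m + 2.
The coefficient of m is -1.

-1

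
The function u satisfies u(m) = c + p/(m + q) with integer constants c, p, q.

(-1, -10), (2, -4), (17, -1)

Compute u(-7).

(u(m) − c)(m + q) = p for each data point; the three points give a linear system in c and q, then p follows.
Solving: c = 0, q = 3, p = -20, so u(m) = -20/(m + 3).
Then u(-7) = 0 − 20/(-4) = 5.

5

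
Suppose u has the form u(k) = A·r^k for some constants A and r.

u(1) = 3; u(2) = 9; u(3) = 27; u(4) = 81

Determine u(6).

729

Consecutive ratio: 9/3 = 3, and 27/9 = 3, so r = 3.
Then A·3^1 = 3 gives A = 1, and u(k) = 1·3^k.
u(6) = 1·3^6 = 729.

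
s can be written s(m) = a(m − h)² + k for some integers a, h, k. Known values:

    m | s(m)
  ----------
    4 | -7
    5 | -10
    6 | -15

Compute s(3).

First differences -3, -5; second difference -2 = 2a, so a = -1.
Expanding, the m-coefficient is −2ah = 2h; matching it to the data gives h = 3, and then k = -6.
So s(m) = -1(m − 3)² − 6.
s(3) = -1·0² − 6 = -6.

-6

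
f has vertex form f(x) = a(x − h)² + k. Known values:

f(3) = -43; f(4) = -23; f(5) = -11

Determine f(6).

-7

First differences 20, 12; second difference -8 = 2a, so a = -4.
Expanding, the x-coefficient is −2ah = 8h; matching it to the data gives h = 6, and then k = -7.
So f(x) = -4(x − 6)² − 7.
f(6) = -4·0² − 7 = -7.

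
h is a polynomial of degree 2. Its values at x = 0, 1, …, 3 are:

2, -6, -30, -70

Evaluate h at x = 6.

-286

First differences: -8, -24, -40. Second differences: -16, -16.
Level-2 differences are constant, so h has degree 2.
Fitting a degree-2 polynomial gives h(x) = -8x² + 2.
Then h(6) = -286.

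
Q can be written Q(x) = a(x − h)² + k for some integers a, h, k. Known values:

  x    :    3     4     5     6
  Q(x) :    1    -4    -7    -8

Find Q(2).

First differences -5, -3, -1; second difference 2 = 2a, so a = 1.
Expanding, the x-coefficient is −2ah = -2h; matching it to the data gives h = 6, and then k = -8.
So Q(x) = 1(x − 6)² − 8.
Q(2) = 1·(-4)² − 8 = 8.

8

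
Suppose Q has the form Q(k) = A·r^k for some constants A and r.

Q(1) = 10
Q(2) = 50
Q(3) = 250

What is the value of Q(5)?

Consecutive ratio: 50/10 = 5, and 250/50 = 5, so r = 5.
Then A·5^1 = 10 gives A = 2, and Q(k) = 2·5^k.
Q(5) = 2·5^5 = 6250.

6250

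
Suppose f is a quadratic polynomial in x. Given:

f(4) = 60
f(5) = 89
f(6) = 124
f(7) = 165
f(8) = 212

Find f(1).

Write f(x) = ax² + bx + c; the 5 given values yield a linear system in the 3 coefficients.
Solving, f(x) = 3x² + 2x + 4.
Then f(1) = 9.

9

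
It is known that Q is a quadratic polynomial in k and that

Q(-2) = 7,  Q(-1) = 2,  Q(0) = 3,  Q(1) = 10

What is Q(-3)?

First differences: -5, 1, 7. Second differences: 6, 6.
Level-2 differences are constant, so Q has degree 2.
Fitting a degree-2 polynomial gives Q(k) = 3k² + 4k + 3.
Then Q(-3) = 18.

18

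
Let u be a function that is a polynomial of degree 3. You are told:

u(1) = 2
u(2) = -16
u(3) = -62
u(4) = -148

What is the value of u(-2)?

8

Write u(m) = am³ + bm² + cm + d; the 4 given values yield a linear system in the 4 coefficients.
Solving, u(m) = -2m³ - 2m² + 2m + 4.
Then u(-2) = 8.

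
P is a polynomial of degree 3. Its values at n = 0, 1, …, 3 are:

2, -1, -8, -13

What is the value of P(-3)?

-73

Write P(n) = an³ + bn² + cn + d; the 4 given values yield a linear system in the 4 coefficients.
Solving, P(n) = n³ - 5n² + n + 2.
Then P(-3) = -73.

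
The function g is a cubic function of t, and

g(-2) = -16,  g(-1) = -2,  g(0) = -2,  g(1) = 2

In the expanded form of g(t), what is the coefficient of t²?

2

Write g(t) = at³ + bt² + ct + d; the 4 given values yield a linear system in the 4 coefficients.
Solving, g(t) = 3t³ + 2t² - t - 2.
The coefficient of t² is 2.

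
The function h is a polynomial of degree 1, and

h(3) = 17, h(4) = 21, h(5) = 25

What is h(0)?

First differences: 4, 4.
Level-1 differences are constant, so h has degree 1.
Fitting a degree-1 polynomial gives h(x) = 4x + 5.
The constant term is h(0) = 5.

5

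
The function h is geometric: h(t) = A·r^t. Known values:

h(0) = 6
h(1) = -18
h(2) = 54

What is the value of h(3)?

-162

Consecutive ratio: -18/6 = -3, and 54/(-18) = -3, so r = -3.
Then A·(-3)^0 = 6 gives A = 6, and h(t) = 6·(-3)^t.
h(3) = 6·(-3)^3 = -162.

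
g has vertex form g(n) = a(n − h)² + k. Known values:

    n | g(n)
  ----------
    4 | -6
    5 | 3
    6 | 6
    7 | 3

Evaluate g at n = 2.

-42

First differences 9, 3, -3; second difference -6 = 2a, so a = -3.
Expanding, the n-coefficient is −2ah = 6h; matching it to the data gives h = 6, and then k = 6.
So g(n) = -3(n − 6)² + 6.
g(2) = -3·(-4)² + 6 = -42.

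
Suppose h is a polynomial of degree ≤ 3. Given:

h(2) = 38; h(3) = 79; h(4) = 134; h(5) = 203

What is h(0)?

First differences: 41, 55, 69. Second differences: 14, 14.
Level-2 differences are constant, so h has degree 2.
Fitting a degree-2 polynomial gives h(x) = 7x² + 6x - 2.
The constant term is h(0) = -2.

-2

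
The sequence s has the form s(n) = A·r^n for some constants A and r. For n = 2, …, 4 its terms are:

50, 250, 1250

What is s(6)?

Consecutive ratio: 250/50 = 5, and 1250/250 = 5, so r = 5.
Then A·5^2 = 50 gives A = 2, and s(n) = 2·5^n.
s(6) = 2·5^6 = 31250.

31250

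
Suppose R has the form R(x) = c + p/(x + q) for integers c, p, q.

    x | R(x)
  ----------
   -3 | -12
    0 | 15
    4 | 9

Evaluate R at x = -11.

4

(R(x) − c)(x + q) = p for each data point; the three points give a linear system in c and q, then p follows.
Solving: c = 6, q = 2, p = 18, so R(x) = 6 + 18/(x + 2).
Then R(-11) = 6 + 18/(-9) = 4.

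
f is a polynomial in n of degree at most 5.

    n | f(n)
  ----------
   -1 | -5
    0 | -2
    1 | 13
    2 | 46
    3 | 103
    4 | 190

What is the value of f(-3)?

Write f(n) = an^5 + bn^4 + cn³ + dn² + en + p; the 6 given values yield a linear system in the 6 coefficients.
Solving, the top 2 coefficients vanish, and f(n) = n³ + 6n² + 8n - 2.
Then f(-3) = 1.

1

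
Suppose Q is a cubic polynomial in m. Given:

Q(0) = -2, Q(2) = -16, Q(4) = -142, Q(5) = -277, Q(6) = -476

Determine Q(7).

Write Q(m) = am³ + bm² + cm + d; the 5 given values yield a linear system in the 4 coefficients.
Solving, Q(m) = -2m³ - 2m² + 5m - 2.
Then Q(7) = -751.

-751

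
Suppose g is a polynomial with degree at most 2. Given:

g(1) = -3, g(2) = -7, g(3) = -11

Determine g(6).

First differences: -4, -4.
Level-1 differences are constant, so g has degree 1.
Fitting a degree-1 polynomial gives g(m) = -4m + 1.
Then g(6) = -23.

-23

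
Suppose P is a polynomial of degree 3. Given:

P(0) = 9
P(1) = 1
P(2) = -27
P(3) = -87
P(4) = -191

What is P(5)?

-351

First differences: -8, -28, -60, -104. Second differences: -20, -32, -44. Third differences: -12, -12.
Level-3 differences are constant, so P has degree 3.
Fitting a degree-3 polynomial gives P(n) = -2n³ - 4n² - 2n + 9.
Then P(5) = -351.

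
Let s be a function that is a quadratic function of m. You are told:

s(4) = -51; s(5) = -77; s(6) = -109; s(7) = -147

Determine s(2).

-17

First differences: -26, -32, -38. Second differences: -6, -6.
Level-2 differences are constant, so s has degree 2.
Fitting a degree-2 polynomial gives s(m) = -3m² + m - 7.
Then s(2) = -17.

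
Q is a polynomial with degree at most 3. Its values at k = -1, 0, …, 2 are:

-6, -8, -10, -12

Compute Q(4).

-16

Write Q(k) = ak³ + bk² + ck + d; the 4 given values yield a linear system in the 4 coefficients.
Solving, the top 2 coefficients vanish, and Q(k) = -2k - 8.
Then Q(4) = -16.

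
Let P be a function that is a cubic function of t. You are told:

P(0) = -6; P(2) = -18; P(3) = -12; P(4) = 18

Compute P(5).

Write P(t) = at³ + bt² + ct + d; the 4 given values yield a linear system in the 4 coefficients.
Solving, P(t) = 2t³ - 6t² - 2t - 6.
Then P(5) = 84.

84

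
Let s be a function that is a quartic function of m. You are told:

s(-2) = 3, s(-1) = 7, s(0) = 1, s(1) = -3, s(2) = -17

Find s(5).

Write s(m) = am^4 + bm³ + cm² + dm + e; the 5 given values yield a linear system in the 5 coefficients.
Solving, s(m) = -m^4 + 2m² - 5m + 1.
Then s(5) = -599.

-599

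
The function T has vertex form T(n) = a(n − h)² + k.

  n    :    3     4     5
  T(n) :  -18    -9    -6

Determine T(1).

-54

First differences 9, 3; second difference -6 = 2a, so a = -3.
Expanding, the n-coefficient is −2ah = 6h; matching it to the data gives h = 5, and then k = -6.
So T(n) = -3(n − 5)² − 6.
T(1) = -3·(-4)² − 6 = -54.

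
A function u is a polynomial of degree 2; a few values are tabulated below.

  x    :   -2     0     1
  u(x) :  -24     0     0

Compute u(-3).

-48

Write u(x) = ax² + bx + c; the 3 given values yield a linear system in the 3 coefficients.
Solving, u(x) = -4x² + 4x.
Then u(-3) = -48.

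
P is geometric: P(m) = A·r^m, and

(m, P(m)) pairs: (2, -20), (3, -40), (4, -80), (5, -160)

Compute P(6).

-320

Consecutive ratio: -40/(-20) = 2, and -80/(-40) = 2, so r = 2.
Then A·2^2 = -20 gives A = -5, and P(m) = -5·2^m.
P(6) = -5·2^6 = -320.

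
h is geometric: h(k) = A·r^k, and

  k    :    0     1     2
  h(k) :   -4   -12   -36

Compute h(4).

-324

Consecutive ratio: -12/(-4) = 3, and -36/(-12) = 3, so r = 3.
Then A·3^0 = -4 gives A = -4, and h(k) = -4·3^k.
h(4) = -4·3^4 = -324.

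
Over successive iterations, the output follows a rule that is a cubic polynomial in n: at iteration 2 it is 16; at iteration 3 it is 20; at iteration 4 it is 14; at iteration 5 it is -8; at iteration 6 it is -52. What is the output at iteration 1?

8

Write the value at n as P(n).
First differences: 4, -6, -22, -44. Second differences: -10, -16, -22. Third differences: -6, -6.
Level-3 differences are constant, so P has degree 3.
Fitting a degree-3 polynomial gives P(n) = -n³ + 4n² + 3n + 2.
Then P(1) = 8.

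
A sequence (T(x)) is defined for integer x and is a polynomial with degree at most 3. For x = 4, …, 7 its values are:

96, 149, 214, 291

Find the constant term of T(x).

First differences: 53, 65, 77. Second differences: 12, 12.
Level-2 differences are constant, so T has degree 2.
Fitting a degree-2 polynomial gives T(x) = 6x² - x + 4.
The constant term is T(0) = 4.

4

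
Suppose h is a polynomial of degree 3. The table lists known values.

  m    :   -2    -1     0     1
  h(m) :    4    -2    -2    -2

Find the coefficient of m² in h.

Write h(m) = am³ + bm² + cm + d; the 4 given values yield a linear system in the 4 coefficients.
Solving, h(m) = -m³ + m - 2.
The coefficient of m² is 0.

0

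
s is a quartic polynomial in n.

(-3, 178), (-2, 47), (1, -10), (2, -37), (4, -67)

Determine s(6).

Write s(n) = an^4 + bn³ + cn² + dn + e; the 5 given values yield a linear system in the 5 coefficients.
Solving, s(n) = n^4 - 4n³ - 3n² - 5n + 1.
Then s(6) = 295.

295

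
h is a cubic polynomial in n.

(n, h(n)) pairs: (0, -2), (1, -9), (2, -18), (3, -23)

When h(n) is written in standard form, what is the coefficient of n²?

Write h(n) = an³ + bn² + cn + d; the 4 given values yield a linear system in the 4 coefficients.
Solving, h(n) = n³ - 4n² - 4n - 2.
The coefficient of n² is -4.

-4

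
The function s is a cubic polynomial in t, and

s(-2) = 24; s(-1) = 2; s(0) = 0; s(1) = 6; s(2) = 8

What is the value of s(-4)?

First differences: -22, -2, 6, 2. Second differences: 20, 8, -4. Third differences: -12, -12.
Level-3 differences are constant, so s has degree 3.
Fitting a degree-3 polynomial gives s(t) = -2t³ + 4t² + 4t.
Then s(-4) = 176.

176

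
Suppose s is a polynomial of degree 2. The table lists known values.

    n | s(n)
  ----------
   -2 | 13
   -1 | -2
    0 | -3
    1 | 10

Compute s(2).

37

First differences: -15, -1, 13. Second differences: 14, 14.
Level-2 differences are constant, so s has degree 2.
Fitting a degree-2 polynomial gives s(n) = 7n² + 6n - 3.
Then s(2) = 37.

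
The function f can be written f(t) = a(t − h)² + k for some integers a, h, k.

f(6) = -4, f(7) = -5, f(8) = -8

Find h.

First differences -1, -3; second difference -2 = 2a, so a = -1.
Expanding, the t-coefficient is −2ah = 2h; matching it to the data gives h = 6, and then k = -4.
So f(t) = -1(t − 6)² − 4.
Hence h = 6.

6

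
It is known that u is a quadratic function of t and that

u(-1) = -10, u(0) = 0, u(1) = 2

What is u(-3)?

-54

Write u(t) = at² + bt + c; the 3 given values yield a linear system in the 3 coefficients.
Solving, u(t) = -4t² + 6t.
Then u(-3) = -54.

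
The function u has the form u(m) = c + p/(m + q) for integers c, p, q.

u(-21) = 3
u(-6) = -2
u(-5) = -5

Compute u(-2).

22

(u(m) − c)(m + q) = p for each data point; the three points give a linear system in c and q, then p follows.
Solving: c = 4, q = 3, p = 18, so u(m) = 4 + 18/(m + 3).
Then u(-2) = 4 + 18/1 = 22.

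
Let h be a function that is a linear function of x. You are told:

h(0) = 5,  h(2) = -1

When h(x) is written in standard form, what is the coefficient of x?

-3

Write h(x) = ax + b; the 2 given values yield a linear system in the 2 coefficients.
Solving, h(x) = -3x + 5.
The coefficient of x is -3.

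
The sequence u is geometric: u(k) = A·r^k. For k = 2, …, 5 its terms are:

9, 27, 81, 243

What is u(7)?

2187

Consecutive ratio: 27/9 = 3, and 81/27 = 3, so r = 3.
Then A·3^2 = 9 gives A = 1, and u(k) = 1·3^k.
u(7) = 1·3^7 = 2187.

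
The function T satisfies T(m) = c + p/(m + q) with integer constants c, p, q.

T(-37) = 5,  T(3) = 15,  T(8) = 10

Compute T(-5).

-3

(T(m) − c)(m + q) = p for each data point; the three points give a linear system in c and q, then p follows.
Solving: c = 6, q = 1, p = 36, so T(m) = 6 + 36/(m + 1).
Then T(-5) = 6 + 36/(-4) = -3.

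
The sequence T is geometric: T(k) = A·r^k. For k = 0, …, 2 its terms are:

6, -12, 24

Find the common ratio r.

Consecutive ratio: -12/6 = -2, and 24/(-12) = -2, so r = -2.
Then A·(-2)^0 = 6 gives A = 6, and T(k) = 6·(-2)^k.

-2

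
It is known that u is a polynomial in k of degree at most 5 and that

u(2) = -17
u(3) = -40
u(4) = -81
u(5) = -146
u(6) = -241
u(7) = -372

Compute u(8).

First differences: -23, -41, -65, -95, -131. Second differences: -18, -24, -30, -36. Third differences: -6, -6, -6.
Level-3 differences are constant, so u has degree 3.
Fitting a degree-3 polynomial gives u(k) = -k³ - 4k - 1.
Then u(8) = -545.

-545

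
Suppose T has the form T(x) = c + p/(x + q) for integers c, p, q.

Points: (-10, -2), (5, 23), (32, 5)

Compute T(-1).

(T(x) − c)(x + q) = p for each data point; the three points give a linear system in c and q, then p follows.
Solving: c = 3, q = -2, p = 60, so T(x) = 3 + 60/(x − 2).
Then T(-1) = 3 + 60/(-3) = -17.

-17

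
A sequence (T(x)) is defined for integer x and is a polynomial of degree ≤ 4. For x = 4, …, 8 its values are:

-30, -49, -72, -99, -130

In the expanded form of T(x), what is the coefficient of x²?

-2

First differences: -19, -23, -27, -31. Second differences: -4, -4, -4.
Level-2 differences are constant, so T has degree 2.
Fitting a degree-2 polynomial gives T(x) = -2x² - x + 6.
The coefficient of x² is -2.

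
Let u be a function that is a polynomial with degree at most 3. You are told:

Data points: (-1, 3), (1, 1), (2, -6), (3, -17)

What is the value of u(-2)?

-2

Write u(k) = ak³ + bk² + ck + d; the 4 given values yield a linear system in the 4 coefficients.
Solving, the leading coefficient vanishes, and u(k) = -2k² - k + 4.
Then u(-2) = -2.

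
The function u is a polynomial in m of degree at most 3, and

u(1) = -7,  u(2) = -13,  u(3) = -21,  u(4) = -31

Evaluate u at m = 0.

-3

First differences: -6, -8, -10. Second differences: -2, -2.
Level-2 differences are constant, so u has degree 2.
Fitting a degree-2 polynomial gives u(m) = -m² - 3m - 3.
Then u(0) = -3.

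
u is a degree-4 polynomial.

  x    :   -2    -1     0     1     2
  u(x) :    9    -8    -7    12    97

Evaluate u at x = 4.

897

Write u(x) = ax^4 + bx³ + cx² + dx + e; the 5 given values yield a linear system in the 5 coefficients.
Solving, u(x) = 2x^4 + 4x³ + 7x² + 6x - 7.
Then u(4) = 897.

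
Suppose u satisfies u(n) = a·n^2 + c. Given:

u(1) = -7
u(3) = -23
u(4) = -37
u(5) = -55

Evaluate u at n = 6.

From u(1) = -7 and u(3) = -23: 1a + c = -7 and 9a + c = -23.
Subtracting: 8a = -16, so a = -2; then c = -7 − (-2)·1 = -5.
So u(n) = -2n² − 5, and u(6) = -77.

-77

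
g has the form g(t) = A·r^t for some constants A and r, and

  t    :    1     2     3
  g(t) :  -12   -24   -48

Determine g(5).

Consecutive ratio: -24/(-12) = 2, and -48/(-24) = 2, so r = 2.
Then A·2^1 = -12 gives A = -6, and g(t) = -6·2^t.
g(5) = -6·2^5 = -192.

-192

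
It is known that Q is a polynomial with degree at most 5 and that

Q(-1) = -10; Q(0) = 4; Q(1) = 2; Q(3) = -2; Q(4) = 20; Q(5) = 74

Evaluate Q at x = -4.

-268

Write Q(x) = ax^5 + bx^4 + cx³ + dx² + ex + p; the 6 given values yield a linear system in the 6 coefficients.
Solving, the top 2 coefficients vanish, and Q(x) = 2x³ - 8x² + 4x + 4.
Then Q(-4) = -268.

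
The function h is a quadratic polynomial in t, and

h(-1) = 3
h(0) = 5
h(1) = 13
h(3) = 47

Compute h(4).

73

Write h(t) = at² + bt + c; the 4 given values yield a linear system in the 3 coefficients.
Solving, h(t) = 3t² + 5t + 5.
Then h(4) = 73.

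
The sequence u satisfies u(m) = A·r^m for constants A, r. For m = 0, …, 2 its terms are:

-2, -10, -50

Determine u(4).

-1250

Consecutive ratio: -10/(-2) = 5, and -50/(-10) = 5, so r = 5.
Then A·5^0 = -2 gives A = -2, and u(m) = -2·5^m.
u(4) = -2·5^4 = -1250.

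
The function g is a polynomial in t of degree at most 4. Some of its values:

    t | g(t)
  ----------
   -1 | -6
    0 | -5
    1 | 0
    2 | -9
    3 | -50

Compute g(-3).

Write g(t) = at^4 + bt³ + ct² + dt + e; the 5 given values yield a linear system in the 5 coefficients.
Solving, the leading coefficient vanishes, and g(t) = -3t³ + 2t² + 6t - 5.
Then g(-3) = 76.

76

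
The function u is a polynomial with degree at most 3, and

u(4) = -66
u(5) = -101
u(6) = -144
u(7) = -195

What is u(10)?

First differences: -35, -43, -51. Second differences: -8, -8.
Level-2 differences are constant, so u has degree 2.
Fitting a degree-2 polynomial gives u(k) = -4k² + k - 6.
Then u(10) = -396.

-396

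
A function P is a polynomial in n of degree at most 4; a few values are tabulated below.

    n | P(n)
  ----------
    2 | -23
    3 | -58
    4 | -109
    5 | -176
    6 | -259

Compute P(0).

-1

First differences: -35, -51, -67, -83. Second differences: -16, -16, -16.
Level-2 differences are constant, so P has degree 2.
Fitting a degree-2 polynomial gives P(n) = -8n² + 5n - 1.
Then P(0) = -1.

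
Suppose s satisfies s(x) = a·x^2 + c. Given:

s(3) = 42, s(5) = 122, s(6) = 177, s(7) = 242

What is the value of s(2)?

17

From s(3) = 42 and s(5) = 122: 9a + c = 42 and 25a + c = 122.
Subtracting: 16a = 80, so a = 5; then c = 42 − 5·9 = -3.
So s(x) = 5x² − 3, and s(2) = 17.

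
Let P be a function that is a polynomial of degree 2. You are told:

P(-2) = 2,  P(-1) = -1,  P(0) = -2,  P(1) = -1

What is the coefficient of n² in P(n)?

1

Write P(n) = an² + bn + c; the 4 given values yield a linear system in the 3 coefficients.
Solving, P(n) = n² - 2.
The coefficient of n² is 1.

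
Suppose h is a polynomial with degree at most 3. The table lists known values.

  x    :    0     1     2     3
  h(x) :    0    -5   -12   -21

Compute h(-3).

3

Write h(x) = ax³ + bx² + cx + d; the 4 given values yield a linear system in the 4 coefficients.
Solving, the leading coefficient vanishes, and h(x) = -x² - 4x.
Then h(-3) = 3.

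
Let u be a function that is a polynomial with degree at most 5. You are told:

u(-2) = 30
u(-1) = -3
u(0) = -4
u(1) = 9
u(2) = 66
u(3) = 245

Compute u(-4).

First differences: -33, -1, 13, 57, 179. Second differences: 32, 14, 44, 122. Third differences: -18, 30, 78. Fourth differences: 48, 48.
Level-4 differences are constant, so u has degree 4.
Fitting a degree-4 polynomial gives u(x) = 2x^4 + x³ + 5x² + 5x - 4.
Then u(-4) = 504.

504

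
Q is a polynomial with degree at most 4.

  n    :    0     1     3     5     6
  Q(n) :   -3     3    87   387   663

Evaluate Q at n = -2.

Write Q(n) = an^4 + bn³ + cn² + dn + e; the 5 given values yield a linear system in the 5 coefficients.
Solving, the leading coefficient vanishes, and Q(n) = 3n³ + 3n - 3.
Then Q(-2) = -33.

-33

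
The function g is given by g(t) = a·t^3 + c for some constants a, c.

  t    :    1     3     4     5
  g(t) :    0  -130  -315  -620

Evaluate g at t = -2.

From g(1) = 0 and g(3) = -130: 1a + c = 0 and 27a + c = -130.
Subtracting: 26a = -130, so a = -5; then c = 0 − (-5)·1 = 5.
So g(t) = -5t³ + 5, and g(-2) = 45.

45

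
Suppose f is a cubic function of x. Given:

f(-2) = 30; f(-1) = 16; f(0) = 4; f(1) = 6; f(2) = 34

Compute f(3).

100

Write f(x) = ax³ + bx² + cx + d; the 5 given values yield a linear system in the 4 coefficients.
Solving, f(x) = 2x³ + 7x² - 7x + 4.
Then f(3) = 100.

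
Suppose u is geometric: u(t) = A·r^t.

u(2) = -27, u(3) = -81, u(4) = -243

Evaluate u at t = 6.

Consecutive ratio: -81/(-27) = 3, and -243/(-81) = 3, so r = 3.
Then A·3^2 = -27 gives A = -3, and u(t) = -3·3^t.
u(6) = -3·3^6 = -2187.

-2187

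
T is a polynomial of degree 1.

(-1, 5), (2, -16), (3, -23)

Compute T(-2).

Write T(k) = ak + b; the 3 given values yield a linear system in the 2 coefficients.
Solving, T(k) = -7k - 2.
Then T(-2) = 12.

12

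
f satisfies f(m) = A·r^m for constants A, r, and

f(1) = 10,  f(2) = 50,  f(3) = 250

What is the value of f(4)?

1250

Consecutive ratio: 50/10 = 5, and 250/50 = 5, so r = 5.
Then A·5^1 = 10 gives A = 2, and f(m) = 2·5^m.
f(4) = 2·5^4 = 1250.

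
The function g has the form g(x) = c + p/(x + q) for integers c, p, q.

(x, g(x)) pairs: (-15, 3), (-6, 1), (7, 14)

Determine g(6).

(g(x) − c)(x + q) = p for each data point; the three points give a linear system in c and q, then p follows.
Solving: c = 5, q = -3, p = 36, so g(x) = 5 + 36/(x − 3).
Then g(6) = 5 + 36/3 = 17.

17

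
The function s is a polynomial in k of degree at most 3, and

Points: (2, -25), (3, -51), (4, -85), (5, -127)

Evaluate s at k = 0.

First differences: -26, -34, -42. Second differences: -8, -8.
Level-2 differences are constant, so s has degree 2.
Fitting a degree-2 polynomial gives s(k) = -4k² - 6k + 3.
Then s(0) = 3.

3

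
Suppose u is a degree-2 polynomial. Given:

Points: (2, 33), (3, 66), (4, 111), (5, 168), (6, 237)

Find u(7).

318

First differences: 33, 45, 57, 69. Second differences: 12, 12, 12.
Level-2 differences are constant, so u has degree 2.
Extending the table by one column gives the next first difference 81, so u(7) = 237 + 81 = 318.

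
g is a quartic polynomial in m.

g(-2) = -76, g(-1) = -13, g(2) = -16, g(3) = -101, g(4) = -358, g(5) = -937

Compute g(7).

Write g(m) = am^4 + bm³ + cm² + dm + e; the 6 given values yield a linear system in the 5 coefficients.
Solving, g(m) = -2m^4 + 3m³ - 3m² + 3m - 2.
Then g(7) = -3901.

-3901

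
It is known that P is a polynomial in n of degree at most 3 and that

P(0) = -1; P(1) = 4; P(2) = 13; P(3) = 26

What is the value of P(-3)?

8

First differences: 5, 9, 13. Second differences: 4, 4.
Level-2 differences are constant, so P has degree 2.
Fitting a degree-2 polynomial gives P(n) = 2n² + 3n - 1.
Then P(-3) = 8.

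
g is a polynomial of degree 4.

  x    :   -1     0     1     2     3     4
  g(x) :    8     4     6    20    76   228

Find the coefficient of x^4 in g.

1

First differences: -4, 2, 14, 56, 152. Second differences: 6, 12, 42, 96. Third differences: 6, 30, 54. Fourth differences: 24, 24.
Level-4 differences are constant, so g has degree 4.
Fitting a degree-4 polynomial gives g(x) = x^4 - x³ + 2x² + 4.
The coefficient of x^4 is 1.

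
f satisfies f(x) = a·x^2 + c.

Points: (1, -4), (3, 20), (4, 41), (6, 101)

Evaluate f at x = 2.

5

From f(1) = -4 and f(3) = 20: 1a + c = -4 and 9a + c = 20.
Subtracting: 8a = 24, so a = 3; then c = -4 − 3·1 = -7.
So f(x) = 3x² − 7, and f(2) = 5.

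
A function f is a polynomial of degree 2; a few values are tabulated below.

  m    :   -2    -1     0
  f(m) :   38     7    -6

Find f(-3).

87

Write f(m) = am² + bm + c; the 3 given values yield a linear system in the 3 coefficients.
Solving, f(m) = 9m² - 4m - 6.
Then f(-3) = 87.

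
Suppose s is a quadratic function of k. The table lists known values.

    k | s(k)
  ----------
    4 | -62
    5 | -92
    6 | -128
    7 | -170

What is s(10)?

First differences: -30, -36, -42. Second differences: -6, -6.
Level-2 differences are constant, so s has degree 2.
Fitting a degree-2 polynomial gives s(k) = -3k² - 3k - 2.
Then s(10) = -332.

-332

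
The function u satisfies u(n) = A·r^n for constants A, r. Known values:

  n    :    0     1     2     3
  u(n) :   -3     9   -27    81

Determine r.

-3

Consecutive ratio: 9/(-3) = -3, and -27/9 = -3, so r = -3.
Then A·(-3)^0 = -3 gives A = -3, and u(n) = -3·(-3)^n.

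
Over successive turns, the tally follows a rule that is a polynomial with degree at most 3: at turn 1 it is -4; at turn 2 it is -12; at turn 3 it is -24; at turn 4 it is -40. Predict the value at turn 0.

Write the value at n as T(n).
First differences: -8, -12, -16. Second differences: -4, -4.
Level-2 differences are constant, so T has degree 2.
Fitting a degree-2 polynomial gives T(n) = -2n² - 2n.
Then T(0) = 0.

0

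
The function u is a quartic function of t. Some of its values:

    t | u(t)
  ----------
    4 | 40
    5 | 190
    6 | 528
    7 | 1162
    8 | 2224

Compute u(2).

-8

Write u(t) = at^4 + bt³ + ct² + dt + e; the 5 given values yield a linear system in the 5 coefficients.
Solving, u(t) = t^4 - 4t³ + 3t² - 2t.
Then u(2) = -8.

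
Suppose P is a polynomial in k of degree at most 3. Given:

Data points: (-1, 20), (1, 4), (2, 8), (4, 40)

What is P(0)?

Write P(k) = ak³ + bk² + ck + d; the 4 given values yield a linear system in the 4 coefficients.
Solving, the leading coefficient vanishes, and P(k) = 4k² - 8k + 8.
The constant term is P(0) = 8.

8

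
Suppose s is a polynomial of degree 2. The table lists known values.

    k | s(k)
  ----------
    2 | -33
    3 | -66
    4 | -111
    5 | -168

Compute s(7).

-318

First differences: -33, -45, -57. Second differences: -12, -12.
Level-2 differences are constant, so s has degree 2.
Fitting a degree-2 polynomial gives s(k) = -6k² - 3k - 3.
Then s(7) = -318.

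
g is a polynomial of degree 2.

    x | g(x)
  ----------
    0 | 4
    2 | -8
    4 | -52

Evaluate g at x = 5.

-86

Write g(x) = ax² + bx + c; the 3 given values yield a linear system in the 3 coefficients.
Solving, g(x) = -4x² + 2x + 4.
Then g(5) = -86.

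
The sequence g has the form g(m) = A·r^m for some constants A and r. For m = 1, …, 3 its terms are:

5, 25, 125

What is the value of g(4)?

Consecutive ratio: 25/5 = 5, and 125/25 = 5, so r = 5.
Then A·5^1 = 5 gives A = 1, and g(m) = 1·5^m.
g(4) = 1·5^4 = 625.

625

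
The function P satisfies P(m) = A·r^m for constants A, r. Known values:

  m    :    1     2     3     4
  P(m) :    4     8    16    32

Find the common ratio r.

Consecutive ratio: 8/4 = 2, and 16/8 = 2, so r = 2.
Then A·2^1 = 4 gives A = 2, and P(m) = 2·2^m.

2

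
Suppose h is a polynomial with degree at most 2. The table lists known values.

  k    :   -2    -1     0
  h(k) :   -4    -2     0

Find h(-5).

-10

First differences: 2, 2.
Level-1 differences are constant, so h has degree 1.
Fitting a degree-1 polynomial gives h(k) = 2k.
Then h(-5) = -10.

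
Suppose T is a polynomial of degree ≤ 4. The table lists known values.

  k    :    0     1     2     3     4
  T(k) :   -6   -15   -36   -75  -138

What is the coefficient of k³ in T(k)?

Write T(k) = ak^4 + bk³ + ck² + dk + e; the 5 given values yield a linear system in the 5 coefficients.
Solving, the leading coefficient vanishes, and T(k) = -k³ - 3k² - 5k - 6.
The coefficient of k³ is -1.

-1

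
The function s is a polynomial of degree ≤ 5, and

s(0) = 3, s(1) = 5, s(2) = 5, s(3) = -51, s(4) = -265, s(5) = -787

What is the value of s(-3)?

-195

First differences: 2, 0, -56, -214, -522. Second differences: -2, -56, -158, -308. Third differences: -54, -102, -150. Fourth differences: -48, -48.
Level-4 differences are constant, so s has degree 4.
Fitting a degree-4 polynomial gives s(m) = -2m^4 + 3m³ + 4m² - 3m + 3.
Then s(-3) = -195.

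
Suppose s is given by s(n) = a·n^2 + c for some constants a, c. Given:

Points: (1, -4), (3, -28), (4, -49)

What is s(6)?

From s(1) = -4 and s(3) = -28: 1a + c = -4 and 9a + c = -28.
Subtracting: 8a = -24, so a = -3; then c = -4 − (-3)·1 = -1.
So s(n) = -3n² − 1, and s(6) = -109.

-109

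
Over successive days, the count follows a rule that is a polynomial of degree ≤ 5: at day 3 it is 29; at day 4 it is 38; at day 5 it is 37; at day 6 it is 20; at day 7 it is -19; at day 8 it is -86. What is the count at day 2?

Write the value at x as u(x).
First differences: 9, -1, -17, -39, -67. Second differences: -10, -16, -22, -28. Third differences: -6, -6, -6.
Level-3 differences are constant, so u has degree 3.
Fitting a degree-3 polynomial gives u(x) = -x³ + 7x² - 3x + 2.
Then u(2) = 16.

16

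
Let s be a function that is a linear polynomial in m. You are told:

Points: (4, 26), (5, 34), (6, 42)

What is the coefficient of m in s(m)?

8

First differences: 8, 8.
Level-1 differences are constant, so s has degree 1.
Fitting a degree-1 polynomial gives s(m) = 8m - 6.
The coefficient of m is 8.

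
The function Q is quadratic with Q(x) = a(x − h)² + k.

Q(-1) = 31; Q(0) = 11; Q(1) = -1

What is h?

2

First differences -20, -12; second difference 8 = 2a, so a = 4.
Expanding, the x-coefficient is −2ah = -8h; matching it to the data gives h = 2, and then k = -5.
So Q(x) = 4(x − 2)² − 5.
Hence h = 2.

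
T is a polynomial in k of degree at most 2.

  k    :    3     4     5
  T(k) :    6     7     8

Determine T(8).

Write T(k) = ak² + bk + c; the 3 given values yield a linear system in the 3 coefficients.
Solving, the leading coefficient vanishes, and T(k) = k + 3.
Then T(8) = 11.

11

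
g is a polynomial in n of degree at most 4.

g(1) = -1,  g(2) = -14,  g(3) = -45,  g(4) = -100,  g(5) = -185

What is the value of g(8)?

First differences: -13, -31, -55, -85. Second differences: -18, -24, -30. Third differences: -6, -6.
Level-3 differences are constant, so g has degree 3.
Fitting a degree-3 polynomial gives g(n) = -n³ - 3n² + 3n.
Then g(8) = -680.

-680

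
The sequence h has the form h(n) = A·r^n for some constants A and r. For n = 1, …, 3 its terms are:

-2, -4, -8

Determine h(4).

-16

Consecutive ratio: -4/(-2) = 2, and -8/(-4) = 2, so r = 2.
Then A·2^1 = -2 gives A = -1, and h(n) = -1·2^n.
h(4) = -1·2^4 = -16.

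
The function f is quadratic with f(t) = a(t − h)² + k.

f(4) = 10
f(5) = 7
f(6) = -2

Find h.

4

First differences -3, -9; second difference -6 = 2a, so a = -3.
Expanding, the t-coefficient is −2ah = 6h; matching it to the data gives h = 4, and then k = 10.
So f(t) = -3(t − 4)² + 10.
Hence h = 4.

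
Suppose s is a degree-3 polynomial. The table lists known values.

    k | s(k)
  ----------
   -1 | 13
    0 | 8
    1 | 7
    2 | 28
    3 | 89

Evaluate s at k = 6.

Write s(k) = ak³ + bk² + ck + d; the 5 given values yield a linear system in the 4 coefficients.
Solving, s(k) = 3k³ + 2k² - 6k + 8.
Then s(6) = 692.

692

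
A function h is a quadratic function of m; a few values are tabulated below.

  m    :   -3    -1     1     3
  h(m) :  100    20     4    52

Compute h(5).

164

Write h(m) = am² + bm + c; the 4 given values yield a linear system in the 3 coefficients.
Solving, h(m) = 8m² - 8m + 4.
Then h(5) = 164.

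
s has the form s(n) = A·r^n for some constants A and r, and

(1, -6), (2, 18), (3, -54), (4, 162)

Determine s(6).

Consecutive ratio: 18/(-6) = -3, and -54/18 = -3, so r = -3.
Then A·(-3)^1 = -6 gives A = 2, and s(n) = 2·(-3)^n.
s(6) = 2·(-3)^6 = 1458.

1458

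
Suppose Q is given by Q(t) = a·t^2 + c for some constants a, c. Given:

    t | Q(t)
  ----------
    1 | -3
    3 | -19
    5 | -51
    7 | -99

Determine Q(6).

From Q(1) = -3 and Q(3) = -19: 1a + c = -3 and 9a + c = -19.
Subtracting: 8a = -16, so a = -2; then c = -3 − (-2)·1 = -1.
So Q(t) = -2t² − 1, and Q(6) = -73.

-73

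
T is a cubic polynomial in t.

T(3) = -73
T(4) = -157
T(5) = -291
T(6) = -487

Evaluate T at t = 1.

Write T(t) = at³ + bt² + ct + d; the 4 given values yield a linear system in the 4 coefficients.
Solving, T(t) = -2t³ - t² - 3t - 1.
Then T(1) = -7.

-7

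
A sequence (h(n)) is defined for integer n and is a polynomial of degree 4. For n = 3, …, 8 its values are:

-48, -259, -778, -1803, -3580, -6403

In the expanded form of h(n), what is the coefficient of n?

First differences: -211, -519, -1025, -1777, -2823. Second differences: -308, -506, -752, -1046. Third differences: -198, -246, -294. Fourth differences: -48, -48.
Level-4 differences are constant, so h has degree 4.
Fitting a degree-4 polynomial gives h(n) = -2n^4 + 3n³ + 4n² - 3.
The coefficient of n is 0.

0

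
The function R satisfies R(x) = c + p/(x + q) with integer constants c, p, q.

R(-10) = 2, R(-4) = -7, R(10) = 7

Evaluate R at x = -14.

3

(R(x) − c)(x + q) = p for each data point; the three points give a linear system in c and q, then p follows.
Solving: c = 5, q = 2, p = 24, so R(x) = 5 + 24/(x + 2).
Then R(-14) = 5 + 24/(-12) = 3.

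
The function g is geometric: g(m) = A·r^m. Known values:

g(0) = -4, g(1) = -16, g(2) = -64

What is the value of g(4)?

-1024

Consecutive ratio: -16/(-4) = 4, and -64/(-16) = 4, so r = 4.
Then A·4^0 = -4 gives A = -4, and g(m) = -4·4^m.
g(4) = -4·4^4 = -1024.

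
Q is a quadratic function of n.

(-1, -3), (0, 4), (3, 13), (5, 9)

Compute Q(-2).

-12

Write Q(n) = an² + bn + c; the 4 given values yield a linear system in the 3 coefficients.
Solving, Q(n) = -n² + 6n + 4.
Then Q(-2) = -12.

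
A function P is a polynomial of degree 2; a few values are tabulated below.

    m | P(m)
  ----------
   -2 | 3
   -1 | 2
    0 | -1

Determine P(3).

-22

Write P(m) = am² + bm + c; the 3 given values yield a linear system in the 3 coefficients.
Solving, P(m) = -m² - 4m - 1.
Then P(3) = -22.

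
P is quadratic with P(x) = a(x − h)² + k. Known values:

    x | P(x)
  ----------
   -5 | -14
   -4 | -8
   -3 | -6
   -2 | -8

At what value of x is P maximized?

-3

First differences 6, 2, -2; second difference -4 = 2a, so a = -2.
Expanding, the x-coefficient is −2ah = 4h; matching it to the data gives h = -3, and then k = -6.
So P(x) = -2(x + 3)² − 6.
Hence h = -3.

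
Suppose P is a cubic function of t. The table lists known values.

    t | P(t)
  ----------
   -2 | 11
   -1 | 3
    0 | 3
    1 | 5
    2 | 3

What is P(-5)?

143

First differences: -8, 0, 2, -2. Second differences: 8, 2, -4. Third differences: -6, -6.
Level-3 differences are constant, so P has degree 3.
Fitting a degree-3 polynomial gives P(t) = -t³ + t² + 2t + 3.
Then P(-5) = 143.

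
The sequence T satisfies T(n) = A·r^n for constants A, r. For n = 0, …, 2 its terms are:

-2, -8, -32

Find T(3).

Consecutive ratio: -8/(-2) = 4, and -32/(-8) = 4, so r = 4.
Then A·4^0 = -2 gives A = -2, and T(n) = -2·4^n.
T(3) = -2·4^3 = -128.

-128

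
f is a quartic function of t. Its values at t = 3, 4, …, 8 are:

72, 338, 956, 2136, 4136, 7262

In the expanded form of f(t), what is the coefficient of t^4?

First differences: 266, 618, 1180, 2000, 3126. Second differences: 352, 562, 820, 1126. Third differences: 210, 258, 306. Fourth differences: 48, 48.
Level-4 differences are constant, so f has degree 4.
Fitting a degree-4 polynomial gives f(t) = 2t^4 - t³ - 6t² - 5t + 6.
The coefficient of t^4 is 2.

2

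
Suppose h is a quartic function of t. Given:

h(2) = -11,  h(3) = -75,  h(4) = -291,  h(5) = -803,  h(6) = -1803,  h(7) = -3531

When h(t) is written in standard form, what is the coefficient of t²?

-2

First differences: -64, -216, -512, -1000, -1728. Second differences: -152, -296, -488, -728. Third differences: -144, -192, -240. Fourth differences: -48, -48.
Level-4 differences are constant, so h has degree 4.
Fitting a degree-4 polynomial gives h(t) = -2t^4 + 4t³ - 2t² - 3.
The coefficient of t² is -2.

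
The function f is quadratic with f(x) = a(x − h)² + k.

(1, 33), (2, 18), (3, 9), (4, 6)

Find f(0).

54

First differences -15, -9, -3; second difference 6 = 2a, so a = 3.
Expanding, the x-coefficient is −2ah = -6h; matching it to the data gives h = 4, and then k = 6.
So f(x) = 3(x − 4)² + 6.
f(0) = 3·(-4)² + 6 = 54.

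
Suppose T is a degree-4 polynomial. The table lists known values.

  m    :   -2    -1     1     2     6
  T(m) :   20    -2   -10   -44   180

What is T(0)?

0

Write T(m) = am^4 + bm³ + cm² + dm + e; the 5 given values yield a linear system in the 5 coefficients.
Solving, T(m) = m^4 - 4m³ - 7m².
Then T(0) = 0.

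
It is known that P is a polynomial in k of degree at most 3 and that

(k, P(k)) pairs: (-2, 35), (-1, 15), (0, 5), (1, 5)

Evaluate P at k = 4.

Write P(k) = ak³ + bk² + ck + d; the 4 given values yield a linear system in the 4 coefficients.
Solving, the leading coefficient vanishes, and P(k) = 5k² - 5k + 5.
Then P(4) = 65.

65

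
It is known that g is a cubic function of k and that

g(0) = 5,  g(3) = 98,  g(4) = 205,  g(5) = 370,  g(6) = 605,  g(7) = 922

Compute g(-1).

Write g(k) = ak³ + bk² + ck + d; the 6 given values yield a linear system in the 4 coefficients.
Solving, g(k) = 2k³ + 5k² - 2k + 5.
Then g(-1) = 10.

10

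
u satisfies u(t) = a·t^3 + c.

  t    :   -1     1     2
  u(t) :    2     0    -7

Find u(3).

-26

From u(-1) = 2 and u(1) = 0: -1a + c = 2 and 1a + c = 0.
Subtracting: 2a = -2, so a = -1; then c = 2 − (-1)·(-1) = 1.
So u(t) = -1t³ + 1, and u(3) = -26.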